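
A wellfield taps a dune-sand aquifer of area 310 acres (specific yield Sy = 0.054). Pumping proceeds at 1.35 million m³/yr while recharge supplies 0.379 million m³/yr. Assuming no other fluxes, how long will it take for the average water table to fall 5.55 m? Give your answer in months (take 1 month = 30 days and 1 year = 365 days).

A = 310 acres = 1.255 × 10^6 m²
ΔV = Sy × A × Δh = 0.054 × 1.255 × 10^6 × 5.55 = 3.76 × 10^5 m³
Net withdrawal = 1.35 − 0.379 = 0.971 million m³/yr = 2660 m³/d
t = ΔV / Q = 3.76 × 10^5 m³ / 2660 m³/d = 141.3 d
t = 141.3 d ≈ 4.711 months

t ≈ 4.71 months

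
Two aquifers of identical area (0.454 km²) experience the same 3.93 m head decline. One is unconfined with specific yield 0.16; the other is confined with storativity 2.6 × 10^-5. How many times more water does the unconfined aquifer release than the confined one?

A = 0.454 km² = 4.54 × 10^5 m²
Unconfined: ΔV_u = Sy × A × Δh = 0.16 × 4.54 × 10^5 × 3.93 = 2.855 × 10^5 m³
Confined: ΔV_c = S × A × Δh = 2.6 × 10^-5 × 4.54 × 10^5 × 3.93 = 46.39 m³
Ratio = ΔV_u / ΔV_c = Sy / S = 0.16 / 2.6 × 10^-5 = 6154

ΔV_u / ΔV_c ≈ 6150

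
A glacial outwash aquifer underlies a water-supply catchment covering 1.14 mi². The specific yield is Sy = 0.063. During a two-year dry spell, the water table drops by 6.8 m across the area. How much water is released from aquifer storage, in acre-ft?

ΔV ≈ 1030 acre-ft

A = 1.14 mi² = 2.953 × 10^6 m²
ΔV = Sy × A × Δh = 0.063 × 2.953 × 10^6 m² × 6.8 m = 1.265 × 10^6 m³
ΔV = 1.265 × 10^6 m³ = 1025 acre-ft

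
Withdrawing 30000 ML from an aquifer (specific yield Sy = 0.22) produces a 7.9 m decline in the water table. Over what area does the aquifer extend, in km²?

A ≈ 17.3 km²

ΔV = 30000 ML = 3 × 10^7 m³
A = ΔV / (Sy × Δh) = 3 × 10^7 / (0.22 × 7.9) = 1.726 × 10^7 m²
A = 1.726 × 10^7 m² = 17.26 km²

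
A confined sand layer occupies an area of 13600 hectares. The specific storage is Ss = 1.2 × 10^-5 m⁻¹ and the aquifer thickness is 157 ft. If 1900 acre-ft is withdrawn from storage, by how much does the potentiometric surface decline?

b = 157 ft = 47.85 m
S = Ss × b = 1.2 × 10^-5 m⁻¹ × 47.85 m = 5.742 × 10^-4
A = 13600 hectares = 1.36 × 10^8 m²
ΔV = 1900 acre-ft = 2.344 × 10^6 m³
Δh = ΔV / (S × A) = 2.344 × 10^6 m³ / (5.742 × 10^-4 × 1.36 × 10^8 m²) = 30.01 m

Δh ≈ 30 m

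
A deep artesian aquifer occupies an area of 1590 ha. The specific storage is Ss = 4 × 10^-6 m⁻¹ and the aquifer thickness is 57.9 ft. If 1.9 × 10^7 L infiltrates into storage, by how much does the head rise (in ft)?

b = 57.9 ft = 17.65 m
S = Ss × b = 4 × 10^-6 m⁻¹ × 17.65 m = 7.059 × 10^-5
A = 1590 ha = 1.59 × 10^7 m²
ΔV = 1.9 × 10^7 L = 19000 m³
Δh = ΔV / (S × A) = 19000 m³ / (7.059 × 10^-5 × 1.59 × 10^7 m²) = 16.93 m
Δh = 16.93 m = 55.54 ft

Δh ≈ 55.5 ft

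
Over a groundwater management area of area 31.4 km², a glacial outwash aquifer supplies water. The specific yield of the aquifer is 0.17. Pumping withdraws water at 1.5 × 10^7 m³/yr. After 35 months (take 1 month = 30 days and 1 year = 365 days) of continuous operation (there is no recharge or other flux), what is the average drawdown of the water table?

Δh ≈ 8.08 m

A = 31.4 km² = 3.14 × 10^7 m²
Q = 1.5 × 10^7 m³/yr = 41100 m³/d
t = 35 months = 1050 d
ΔV = Q × t = 41100 m³/d × 1050 d = 4.315 × 10^7 m³
Δh = ΔV / (Sy × A) = 4.315 × 10^7 / (0.17 × 3.14 × 10^7) = 8.084 m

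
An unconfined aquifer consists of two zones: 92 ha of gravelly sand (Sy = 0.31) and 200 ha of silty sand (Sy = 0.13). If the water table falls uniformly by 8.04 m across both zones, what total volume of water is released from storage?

ΔV ≈ 4.38 × 10^6 m³

A₁ = 92 ha = 9.2 × 10^5 m²; A₂ = 200 ha = 2 × 10^6 m²
ΔV₁ = 0.31 × 9.2 × 10^5 × 8.04 = 2.293 × 10^6 m³
ΔV₂ = 0.13 × 2 × 10^6 × 8.04 = 2.09 × 10^6 m³
ΔV = ΔV₁ + ΔV₂ = 4.383 × 10^6 m³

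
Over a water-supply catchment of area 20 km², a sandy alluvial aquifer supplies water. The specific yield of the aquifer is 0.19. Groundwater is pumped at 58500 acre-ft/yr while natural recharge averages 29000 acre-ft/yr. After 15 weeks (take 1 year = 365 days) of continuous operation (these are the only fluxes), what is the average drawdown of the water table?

A = 20 km² = 2 × 10^7 m²
Net abstraction = 58500 − 29000 = 29500 acre-ft/yr
Q_net = 29500 acre-ft/yr = 99690 m³/d
t = 15 weeks = 105 d
ΔV = Q × t = 99690 m³/d × 105 d = 1.047 × 10^7 m³
Δh = ΔV / (Sy × A) = 1.047 × 10^7 / (0.19 × 2 × 10^7) = 2.755 m

Δh ≈ 2.75 m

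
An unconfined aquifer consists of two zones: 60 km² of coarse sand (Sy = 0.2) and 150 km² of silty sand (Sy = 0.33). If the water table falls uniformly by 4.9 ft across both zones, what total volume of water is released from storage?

ΔV ≈ 9.19 × 10^7 m³

A₁ = 60 km² = 6 × 10^7 m²; A₂ = 150 km² = 1.5 × 10^8 m²
Δh = 4.9 ft = 1.494 m
ΔV₁ = 0.2 × 6 × 10^7 × 1.494 = 1.792 × 10^7 m³
ΔV₂ = 0.33 × 1.5 × 10^8 × 1.494 = 7.393 × 10^7 m³
ΔV = ΔV₁ + ΔV₂ = 9.185 × 10^7 m³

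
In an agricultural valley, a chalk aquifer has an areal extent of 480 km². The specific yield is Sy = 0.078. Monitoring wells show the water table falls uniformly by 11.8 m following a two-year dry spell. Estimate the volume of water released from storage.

A = 480 km² = 4.8 × 10^8 m²
ΔV = Sy × A × Δh = 0.078 × 4.8 × 10^8 m² × 11.8 m = 4.418 × 10^8 m³

ΔV ≈ 4.42 × 10^8 m³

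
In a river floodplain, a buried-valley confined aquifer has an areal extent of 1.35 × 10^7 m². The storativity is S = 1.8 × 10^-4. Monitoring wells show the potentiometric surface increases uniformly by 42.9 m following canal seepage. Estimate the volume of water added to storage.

ΔV = S × A × Δh = 1.8 × 10^-4 × 1.35 × 10^7 m² × 42.9 m = 1.042 × 10^5 m³

ΔV ≈ 1.04 × 10^5 m³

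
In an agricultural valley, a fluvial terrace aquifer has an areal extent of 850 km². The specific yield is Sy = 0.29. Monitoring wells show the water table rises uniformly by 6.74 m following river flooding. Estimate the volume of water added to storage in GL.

ΔV ≈ 1660 GL

A = 850 km² = 8.5 × 10^8 m²
ΔV = Sy × A × Δh = 0.29 × 8.5 × 10^8 m² × 6.74 m = 1.661 × 10^9 m³
ΔV = 1.661 × 10^9 m³ = 1661 GL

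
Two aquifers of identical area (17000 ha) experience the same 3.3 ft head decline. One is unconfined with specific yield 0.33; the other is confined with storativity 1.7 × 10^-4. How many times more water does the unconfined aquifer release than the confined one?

A = 17000 ha = 1.7 × 10^8 m²
Δh = 3.3 ft = 1.006 m
Unconfined: ΔV_u = Sy × A × Δh = 0.33 × 1.7 × 10^8 × 1.006 = 5.643 × 10^7 m³
Confined: ΔV_c = S × A × Δh = 1.7 × 10^-4 × 1.7 × 10^8 × 1.006 = 29070 m³
Ratio = ΔV_u / ΔV_c = Sy / S = 0.33 / 1.7 × 10^-4 = 1941

ΔV_u / ΔV_c ≈ 1940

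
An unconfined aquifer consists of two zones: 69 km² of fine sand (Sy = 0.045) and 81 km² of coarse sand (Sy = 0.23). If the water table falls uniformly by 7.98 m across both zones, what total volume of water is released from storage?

ΔV ≈ 1.73 × 10^8 m³

A₁ = 69 km² = 6.9 × 10^7 m²; A₂ = 81 km² = 8.1 × 10^7 m²
ΔV₁ = 0.045 × 6.9 × 10^7 × 7.98 = 2.478 × 10^7 m³
ΔV₂ = 0.23 × 8.1 × 10^7 × 7.98 = 1.487 × 10^8 m³
ΔV = ΔV₁ + ΔV₂ = 1.734 × 10^8 m³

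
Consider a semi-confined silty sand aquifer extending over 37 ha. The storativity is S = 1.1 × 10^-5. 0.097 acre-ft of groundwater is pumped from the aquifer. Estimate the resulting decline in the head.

Δh ≈ 29.4 m

A = 37 ha = 3.7 × 10^5 m²
ΔV = 0.097 acre-ft = 119.6 m³
Δh = ΔV / (S × A) = 119.6 m³ / (1.1 × 10^-5 × 3.7 × 10^5 m²) = 29.4 m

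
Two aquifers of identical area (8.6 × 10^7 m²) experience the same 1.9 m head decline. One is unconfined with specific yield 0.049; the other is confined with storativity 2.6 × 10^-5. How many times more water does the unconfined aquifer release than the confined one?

ΔV_u / ΔV_c ≈ 1880

Unconfined: ΔV_u = Sy × A × Δh = 0.049 × 8.6 × 10^7 × 1.9 = 8.007 × 10^6 m³
Confined: ΔV_c = S × A × Δh = 2.6 × 10^-5 × 8.6 × 10^7 × 1.9 = 4248 m³
Ratio = ΔV_u / ΔV_c = Sy / S = 0.049 / 2.6 × 10^-5 = 1885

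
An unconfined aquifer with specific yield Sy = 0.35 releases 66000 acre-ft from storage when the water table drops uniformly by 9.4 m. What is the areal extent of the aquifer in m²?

ΔV = 66000 acre-ft = 8.141 × 10^7 m³
A = ΔV / (Sy × Δh) = 8.141 × 10^7 / (0.35 × 9.4) = 2.474 × 10^7 m²

A ≈ 2.47 × 10^7 m²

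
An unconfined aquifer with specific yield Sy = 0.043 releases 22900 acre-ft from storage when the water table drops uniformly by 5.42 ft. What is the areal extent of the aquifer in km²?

Δh = 5.42 ft = 1.652 m
ΔV = 22900 acre-ft = 2.825 × 10^7 m³
A = ΔV / (Sy × Δh) = 2.825 × 10^7 / (0.043 × 1.652) = 3.976 × 10^8 m²
A = 3.976 × 10^8 m² = 397.6 km²

A ≈ 398 km²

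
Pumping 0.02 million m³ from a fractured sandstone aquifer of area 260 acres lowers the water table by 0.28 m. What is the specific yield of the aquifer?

A = 260 acres = 1.052 × 10^6 m²
ΔV = 0.02 million m³ = 20000 m³
Sy = ΔV / (A × Δh) = 20000 m³ / (1.052 × 10^6 m² × 0.28 m) = 0.06789

Sy ≈ 0.068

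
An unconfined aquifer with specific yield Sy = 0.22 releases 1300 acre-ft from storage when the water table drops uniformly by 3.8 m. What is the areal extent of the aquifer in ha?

A ≈ 192 ha

ΔV = 1300 acre-ft = 1.604 × 10^6 m³
A = ΔV / (Sy × Δh) = 1.604 × 10^6 / (0.22 × 3.8) = 1.918 × 10^6 m²
A = 1.918 × 10^6 m² = 191.8 ha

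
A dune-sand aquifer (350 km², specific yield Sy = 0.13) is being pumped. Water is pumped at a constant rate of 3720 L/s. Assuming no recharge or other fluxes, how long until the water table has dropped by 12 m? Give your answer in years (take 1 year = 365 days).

A = 350 km² = 3.5 × 10^8 m²
ΔV = Sy × A × Δh = 0.13 × 3.5 × 10^8 × 12 = 5.46 × 10^8 m³
Q = 3720 L/s = 3.214 × 10^5 m³/d
t = ΔV / Q = 5.46 × 10^8 m³ / 3.214 × 10^5 m³/d = 1699 d
t = 1699 d ≈ 4.654 years

t ≈ 4.65 years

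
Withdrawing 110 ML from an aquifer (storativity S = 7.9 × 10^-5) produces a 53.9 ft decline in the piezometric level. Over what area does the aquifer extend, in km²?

Δh = 53.9 ft = 16.43 m
ΔV = 110 ML = 1.1 × 10^5 m³
A = ΔV / (S × Δh) = 1.1 × 10^5 / (7.9 × 10^-5 × 16.43) = 8.475 × 10^7 m²
A = 8.475 × 10^7 m² = 84.75 km²

A ≈ 84.8 km²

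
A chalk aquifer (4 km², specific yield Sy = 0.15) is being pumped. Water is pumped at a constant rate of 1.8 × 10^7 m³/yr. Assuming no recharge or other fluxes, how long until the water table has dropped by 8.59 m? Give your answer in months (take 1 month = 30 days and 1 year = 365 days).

A = 4 km² = 4 × 10^6 m²
ΔV = Sy × A × Δh = 0.15 × 4 × 10^6 × 8.59 = 5.154 × 10^6 m³
Q = 1.8 × 10^7 m³/yr = 49320 m³/d
t = ΔV / Q = 5.154 × 10^6 m³ / 49320 m³/d = 104.5 d
t = 104.5 d ≈ 3.484 months

t ≈ 3.48 months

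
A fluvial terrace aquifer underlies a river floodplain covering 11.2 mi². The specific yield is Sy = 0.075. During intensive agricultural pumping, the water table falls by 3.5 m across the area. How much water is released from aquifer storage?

ΔV ≈ 7.61 × 10^6 m³

A = 11.2 mi² = 2.901 × 10^7 m²
ΔV = Sy × A × Δh = 0.075 × 2.901 × 10^7 m² × 3.5 m = 7.615 × 10^6 m³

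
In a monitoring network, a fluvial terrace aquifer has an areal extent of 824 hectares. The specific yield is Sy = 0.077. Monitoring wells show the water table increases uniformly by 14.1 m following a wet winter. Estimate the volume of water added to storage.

ΔV ≈ 8.95 × 10^6 m³

A = 824 hectares = 8.24 × 10^6 m²
ΔV = Sy × A × Δh = 0.077 × 8.24 × 10^6 m² × 14.1 m = 8.946 × 10^6 m³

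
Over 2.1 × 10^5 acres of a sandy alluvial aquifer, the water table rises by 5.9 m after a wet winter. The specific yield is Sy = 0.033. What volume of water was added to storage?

ΔV ≈ 1.65 × 10^8 m³

A = 2.1 × 10^5 acres = 8.498 × 10^8 m²
ΔV = Sy × A × Δh = 0.033 × 8.498 × 10^8 m² × 5.9 m = 1.655 × 10^8 m³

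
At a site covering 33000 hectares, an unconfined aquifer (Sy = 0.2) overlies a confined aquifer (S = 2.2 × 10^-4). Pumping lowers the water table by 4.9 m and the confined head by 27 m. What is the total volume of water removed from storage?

ΔV ≈ 3.25 × 10^8 m³

A = 33000 hectares = 3.3 × 10^8 m²
Unconfined: ΔV_u = Sy × A × Δh_u = 0.2 × 3.3 × 10^8 × 4.9 = 3.234 × 10^8 m³
Confined: ΔV_c = S × A × Δh_c = 2.2 × 10^-4 × 3.3 × 10^8 × 27 = 1.96 × 10^6 m³
Total ΔV = 3.234 × 10^8 + 1.96 × 10^6 = 3.254 × 10^8 m³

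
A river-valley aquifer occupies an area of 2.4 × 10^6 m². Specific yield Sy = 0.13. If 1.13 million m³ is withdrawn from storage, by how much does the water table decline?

ΔV = 1.13 million m³ = 1.13 × 10^6 m³
Δh = ΔV / (Sy × A) = 1.13 × 10^6 m³ / (0.13 × 2.4 × 10^6 m²) = 3.622 m

Δh ≈ 3.62 m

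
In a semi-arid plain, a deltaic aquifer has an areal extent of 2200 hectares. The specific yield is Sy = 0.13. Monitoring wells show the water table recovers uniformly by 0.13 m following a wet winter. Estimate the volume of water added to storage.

A = 2200 hectares = 2.2 × 10^7 m²
ΔV = Sy × A × Δh = 0.13 × 2.2 × 10^7 m² × 0.13 m = 3.718 × 10^5 m³

ΔV ≈ 3.72 × 10^5 m³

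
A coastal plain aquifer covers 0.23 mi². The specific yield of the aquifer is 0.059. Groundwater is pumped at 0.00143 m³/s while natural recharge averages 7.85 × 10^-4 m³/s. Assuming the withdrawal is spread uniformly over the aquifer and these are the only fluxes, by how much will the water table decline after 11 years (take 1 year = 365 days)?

Δh ≈ 6.37 m

A = 0.23 mi² = 5.957 × 10^5 m²
Net abstraction = 0.00143 − 7.85 × 10^-4 = 6.45 × 10^-4 m³/s
Q_net = 6.45 × 10^-4 m³/s = 55.73 m³/d
t = 11 years = 4015 d
ΔV = Q × t = 55.73 m³/d × 4015 d = 2.237 × 10^5 m³
Δh = ΔV / (Sy × A) = 2.237 × 10^5 / (0.059 × 5.957 × 10^5) = 6.366 m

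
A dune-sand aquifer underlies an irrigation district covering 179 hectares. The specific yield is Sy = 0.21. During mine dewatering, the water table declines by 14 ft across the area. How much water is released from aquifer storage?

A = 179 hectares = 1.79 × 10^6 m²
Δh = 14 ft = 4.267 m
ΔV = Sy × A × Δh = 0.21 × 1.79 × 10^6 m² × 4.267 m = 1.604 × 10^6 m³

ΔV ≈ 1.6 × 10^6 m³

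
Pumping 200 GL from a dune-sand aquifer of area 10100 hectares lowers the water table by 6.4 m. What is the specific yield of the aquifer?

A = 10100 hectares = 1.01 × 10^8 m²
ΔV = 200 GL = 2 × 10^8 m³
Sy = ΔV / (A × Δh) = 2 × 10^8 m³ / (1.01 × 10^8 m² × 6.4 m) = 0.3094

Sy ≈ 0.31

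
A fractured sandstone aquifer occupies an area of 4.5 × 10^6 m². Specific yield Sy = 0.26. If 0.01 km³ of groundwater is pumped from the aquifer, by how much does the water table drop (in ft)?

ΔV = 0.01 km³ = 1 × 10^7 m³
Δh = ΔV / (Sy × A) = 1 × 10^7 m³ / (0.26 × 4.5 × 10^6 m²) = 8.547 m
Δh = 8.547 m = 28.04 ft

Δh ≈ 28 ft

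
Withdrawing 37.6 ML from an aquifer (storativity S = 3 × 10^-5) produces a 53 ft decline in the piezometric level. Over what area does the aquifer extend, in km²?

A ≈ 77.6 km²

Δh = 53 ft = 16.15 m
ΔV = 37.6 ML = 37600 m³
A = ΔV / (S × Δh) = 37600 / (3 × 10^-5 × 16.15) = 7.758 × 10^7 m²
A = 7.758 × 10^7 m² = 77.58 km²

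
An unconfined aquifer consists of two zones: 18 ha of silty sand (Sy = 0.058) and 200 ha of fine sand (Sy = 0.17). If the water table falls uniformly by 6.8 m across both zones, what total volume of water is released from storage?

ΔV ≈ 2.38 × 10^6 m³

A₁ = 18 ha = 1.8 × 10^5 m²; A₂ = 200 ha = 2 × 10^6 m²
ΔV₁ = 0.058 × 1.8 × 10^5 × 6.8 = 70990 m³
ΔV₂ = 0.17 × 2 × 10^6 × 6.8 = 2.312 × 10^6 m³
ΔV = ΔV₁ + ΔV₂ = 2.383 × 10^6 m³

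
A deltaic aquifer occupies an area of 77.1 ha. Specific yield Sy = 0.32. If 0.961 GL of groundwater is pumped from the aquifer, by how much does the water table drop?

A = 77.1 ha = 7.71 × 10^5 m²
ΔV = 0.961 GL = 9.61 × 10^5 m³
Δh = ΔV / (Sy × A) = 9.61 × 10^5 m³ / (0.32 × 7.71 × 10^5 m²) = 3.895 m

Δh ≈ 3.9 m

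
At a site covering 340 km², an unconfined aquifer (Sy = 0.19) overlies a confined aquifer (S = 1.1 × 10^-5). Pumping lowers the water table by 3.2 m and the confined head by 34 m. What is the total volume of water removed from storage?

ΔV ≈ 2.07 × 10^8 m³

A = 340 km² = 3.4 × 10^8 m²
Unconfined: ΔV_u = Sy × A × Δh_u = 0.19 × 3.4 × 10^8 × 3.2 = 2.067 × 10^8 m³
Confined: ΔV_c = S × A × Δh_c = 1.1 × 10^-5 × 3.4 × 10^8 × 34 = 1.272 × 10^5 m³
Total ΔV = 2.067 × 10^8 + 1.272 × 10^5 = 2.068 × 10^8 m³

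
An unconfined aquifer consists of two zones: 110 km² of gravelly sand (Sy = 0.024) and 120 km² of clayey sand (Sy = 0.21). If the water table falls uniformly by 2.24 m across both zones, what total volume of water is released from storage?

A₁ = 110 km² = 1.1 × 10^8 m²; A₂ = 120 km² = 1.2 × 10^8 m²
ΔV₁ = 0.024 × 1.1 × 10^8 × 2.24 = 5.914 × 10^6 m³
ΔV₂ = 0.21 × 1.2 × 10^8 × 2.24 = 5.645 × 10^7 m³
ΔV = ΔV₁ + ΔV₂ = 6.236 × 10^7 m³

ΔV ≈ 6.24 × 10^7 m³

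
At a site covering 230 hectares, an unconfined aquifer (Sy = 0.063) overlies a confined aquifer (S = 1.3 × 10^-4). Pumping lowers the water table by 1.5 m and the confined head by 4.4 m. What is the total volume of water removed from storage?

ΔV ≈ 2.19 × 10^5 m³

A = 230 hectares = 2.3 × 10^6 m²
Unconfined: ΔV_u = Sy × A × Δh_u = 0.063 × 2.3 × 10^6 × 1.5 = 2.174 × 10^5 m³
Confined: ΔV_c = S × A × Δh_c = 1.3 × 10^-4 × 2.3 × 10^6 × 4.4 = 1316 m³
Total ΔV = 2.174 × 10^5 + 1316 = 2.187 × 10^5 m³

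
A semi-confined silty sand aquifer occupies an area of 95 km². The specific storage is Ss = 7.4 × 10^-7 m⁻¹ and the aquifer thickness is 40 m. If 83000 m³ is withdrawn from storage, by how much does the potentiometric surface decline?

Δh ≈ 29.5 m

S = Ss × b = 7.4 × 10^-7 m⁻¹ × 40 m = 2.96 × 10^-5
A = 95 km² = 9.5 × 10^7 m²
Δh = ΔV / (S × A) = 83000 m³ / (2.96 × 10^-5 × 9.5 × 10^7 m²) = 29.52 m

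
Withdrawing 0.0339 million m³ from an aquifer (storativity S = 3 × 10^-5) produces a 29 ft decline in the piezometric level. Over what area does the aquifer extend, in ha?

Δh = 29 ft = 8.839 m
ΔV = 0.0339 million m³ = 33900 m³
A = ΔV / (S × Δh) = 33900 / (3 × 10^-5 × 8.839) = 1.278 × 10^8 m²
A = 1.278 × 10^8 m² = 12780 ha

A ≈ 12800 ha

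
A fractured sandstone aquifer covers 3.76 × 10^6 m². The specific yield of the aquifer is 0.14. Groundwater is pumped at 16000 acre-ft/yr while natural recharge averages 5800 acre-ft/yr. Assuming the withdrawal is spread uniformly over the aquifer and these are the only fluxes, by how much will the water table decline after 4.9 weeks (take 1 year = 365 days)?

Net abstraction = 16000 − 5800 = 10200 acre-ft/yr
Q_net = 10200 acre-ft/yr = 34470 m³/d
t = 4.9 weeks = 34.3 d
ΔV = Q × t = 34470 m³/d × 34.3 d = 1.182 × 10^6 m³
Δh = ΔV / (Sy × A) = 1.182 × 10^6 / (0.14 × 3.76 × 10^6) = 2.246 m

Δh ≈ 2.25 m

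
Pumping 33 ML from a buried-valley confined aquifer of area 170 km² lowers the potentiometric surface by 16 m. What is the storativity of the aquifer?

S ≈ 1.2 × 10^-5

A = 170 km² = 1.7 × 10^8 m²
ΔV = 33 ML = 33000 m³
S = ΔV / (A × Δh) = 33000 m³ / (1.7 × 10^8 m² × 16 m) = 1.213 × 10^-5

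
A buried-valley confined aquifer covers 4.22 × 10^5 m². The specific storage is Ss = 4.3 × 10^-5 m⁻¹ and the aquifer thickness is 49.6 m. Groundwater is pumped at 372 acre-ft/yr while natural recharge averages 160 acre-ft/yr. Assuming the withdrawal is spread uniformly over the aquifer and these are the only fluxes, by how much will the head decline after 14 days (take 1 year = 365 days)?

Δh ≈ 11.1 m

S = Ss × b = 4.3 × 10^-5 m⁻¹ × 49.6 m = 2.133 × 10^-3
Net abstraction = 372 − 160 = 212 acre-ft/yr
Q_net = 212 acre-ft/yr = 716.4 m³/d
ΔV = Q × t = 716.4 m³/d × 14 d = 10030 m³
Δh = ΔV / (S × A) = 10030 / (0.002133 × 4.22 × 10^5) = 11.14 m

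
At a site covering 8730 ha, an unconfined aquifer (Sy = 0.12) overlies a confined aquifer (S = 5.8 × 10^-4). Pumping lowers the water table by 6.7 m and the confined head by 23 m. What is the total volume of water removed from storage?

ΔV ≈ 7.14 × 10^7 m³

A = 8730 ha = 8.73 × 10^7 m²
Unconfined: ΔV_u = Sy × A × Δh_u = 0.12 × 8.73 × 10^7 × 6.7 = 7.019 × 10^7 m³
Confined: ΔV_c = S × A × Δh_c = 5.8 × 10^-4 × 8.73 × 10^7 × 23 = 1.165 × 10^6 m³
Total ΔV = 7.019 × 10^7 + 1.165 × 10^6 = 7.135 × 10^7 m³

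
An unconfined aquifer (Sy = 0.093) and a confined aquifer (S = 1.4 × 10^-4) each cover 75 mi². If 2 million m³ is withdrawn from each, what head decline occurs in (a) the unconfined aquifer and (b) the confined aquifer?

Δh_u ≈ 0.111 m; Δh_c ≈ 73.5 m

A = 75 mi² = 1.942 × 10^8 m²
ΔV = 2 million m³ = 2 × 10^6 m³
Unconfined: Δh_u = ΔV/(Sy·A) = 2 × 10^6/(0.093 × 1.942 × 10^8) = 0.1107 m
Confined: Δh_c = ΔV/(S·A) = 2 × 10^6/(1.4 × 10^-4 × 1.942 × 10^8) = 73.54 m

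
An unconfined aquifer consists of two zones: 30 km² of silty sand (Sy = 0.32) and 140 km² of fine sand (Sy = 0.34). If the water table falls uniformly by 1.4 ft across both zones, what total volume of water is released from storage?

ΔV ≈ 2.44 × 10^7 m³

A₁ = 30 km² = 3 × 10^7 m²; A₂ = 140 km² = 1.4 × 10^8 m²
Δh = 1.4 ft = 0.4267 m
ΔV₁ = 0.32 × 3 × 10^7 × 0.4267 = 4.097 × 10^6 m³
ΔV₂ = 0.34 × 1.4 × 10^8 × 0.4267 = 2.031 × 10^7 m³
ΔV = ΔV₁ + ΔV₂ = 2.441 × 10^7 m³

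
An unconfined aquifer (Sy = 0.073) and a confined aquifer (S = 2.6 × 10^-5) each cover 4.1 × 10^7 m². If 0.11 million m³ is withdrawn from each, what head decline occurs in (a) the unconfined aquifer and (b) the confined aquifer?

Δh_u ≈ 0.0368 m; Δh_c ≈ 103 m

ΔV = 0.11 million m³ = 1.1 × 10^5 m³
Unconfined: Δh_u = ΔV/(Sy·A) = 1.1 × 10^5/(0.073 × 4.1 × 10^7) = 0.03675 m
Confined: Δh_c = ΔV/(S·A) = 1.1 × 10^5/(2.6 × 10^-5 × 4.1 × 10^7) = 103.2 m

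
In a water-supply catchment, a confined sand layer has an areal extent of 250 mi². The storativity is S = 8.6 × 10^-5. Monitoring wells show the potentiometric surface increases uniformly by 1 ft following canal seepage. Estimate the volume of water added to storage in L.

A = 250 mi² = 6.475 × 10^8 m²
Δh = 1 ft = 0.3048 m
ΔV = S × A × Δh = 8.6 × 10^-5 × 6.475 × 10^8 m² × 0.3048 m = 16970 m³
ΔV = 16970 m³ = 1.697 × 10^7 L

ΔV ≈ 1.7 × 10^7 L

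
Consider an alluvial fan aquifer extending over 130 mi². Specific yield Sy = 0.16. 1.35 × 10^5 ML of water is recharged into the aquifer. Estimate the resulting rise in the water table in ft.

A = 130 mi² = 3.367 × 10^8 m²
ΔV = 1.35 × 10^5 ML = 1.35 × 10^8 m³
Δh = ΔV / (Sy × A) = 1.35 × 10^8 m³ / (0.16 × 3.367 × 10^8 m²) = 2.506 m
Δh = 2.506 m = 8.222 ft

Δh ≈ 8.22 ft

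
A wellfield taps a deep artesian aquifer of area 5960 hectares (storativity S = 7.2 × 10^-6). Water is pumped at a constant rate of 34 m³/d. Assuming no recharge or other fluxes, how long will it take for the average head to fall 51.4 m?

t ≈ 649 days

A = 5960 hectares = 5.96 × 10^7 m²
ΔV = S × A × Δh = 7.2 × 10^-6 × 5.96 × 10^7 × 51.4 = 22060 m³
t = ΔV / Q = 22060 m³ / 34 m³/d = 648.7 d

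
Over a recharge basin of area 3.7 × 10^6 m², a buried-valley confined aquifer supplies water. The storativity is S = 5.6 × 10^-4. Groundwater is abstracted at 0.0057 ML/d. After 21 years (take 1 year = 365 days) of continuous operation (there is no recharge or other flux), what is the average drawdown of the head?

Δh ≈ 21.1 m

Q = 0.0057 ML/d = 5.7 m³/d
t = 21 years = 7665 d
ΔV = Q × t = 5.7 m³/d × 7665 d = 43690 m³
Δh = ΔV / (S × A) = 43690 / (5.6 × 10^-4 × 3.7 × 10^6) = 21.09 m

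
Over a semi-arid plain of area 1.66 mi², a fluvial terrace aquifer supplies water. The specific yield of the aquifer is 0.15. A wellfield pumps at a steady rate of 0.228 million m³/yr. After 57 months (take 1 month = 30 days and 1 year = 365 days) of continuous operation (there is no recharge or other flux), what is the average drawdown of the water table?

A = 1.66 mi² = 4.299 × 10^6 m²
Q = 0.228 million m³/yr = 624.7 m³/d
t = 57 months = 1710 d
ΔV = Q × t = 624.7 m³/d × 1710 d = 1.068 × 10^6 m³
Δh = ΔV / (Sy × A) = 1.068 × 10^6 / (0.15 × 4.299 × 10^6) = 1.656 m

Δh ≈ 1.66 m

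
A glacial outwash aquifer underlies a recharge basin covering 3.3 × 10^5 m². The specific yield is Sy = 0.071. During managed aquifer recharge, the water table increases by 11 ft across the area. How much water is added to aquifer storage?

Δh = 11 ft = 3.353 m
ΔV = Sy × A × Δh = 0.071 × 3.3 × 10^5 m² × 3.353 m = 78560 m³

ΔV ≈ 78600 m³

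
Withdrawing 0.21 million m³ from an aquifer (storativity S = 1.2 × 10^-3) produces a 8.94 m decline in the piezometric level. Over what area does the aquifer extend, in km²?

A ≈ 19.6 km²

ΔV = 0.21 million m³ = 2.1 × 10^5 m³
A = ΔV / (S × Δh) = 2.1 × 10^5 / (0.0012 × 8.94) = 1.957 × 10^7 m²
A = 1.957 × 10^7 m² = 19.57 km²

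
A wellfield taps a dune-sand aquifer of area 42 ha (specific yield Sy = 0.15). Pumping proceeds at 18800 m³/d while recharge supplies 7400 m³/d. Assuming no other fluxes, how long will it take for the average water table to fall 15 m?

t ≈ 82.9 days

A = 42 ha = 4.2 × 10^5 m²
ΔV = Sy × A × Δh = 0.15 × 4.2 × 10^5 × 15 = 9.45 × 10^5 m³
Net withdrawal = 18800 − 7400 = 11400 m³/d
t = ΔV / Q = 9.45 × 10^5 m³ / 11400 m³/d = 82.89 d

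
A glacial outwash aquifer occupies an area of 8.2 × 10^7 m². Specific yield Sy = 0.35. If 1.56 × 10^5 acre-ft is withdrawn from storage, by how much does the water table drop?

ΔV = 1.56 × 10^5 acre-ft = 1.924 × 10^8 m³
Δh = ΔV / (Sy × A) = 1.924 × 10^8 m³ / (0.35 × 8.2 × 10^7 m²) = 6.705 m

Δh ≈ 6.7 m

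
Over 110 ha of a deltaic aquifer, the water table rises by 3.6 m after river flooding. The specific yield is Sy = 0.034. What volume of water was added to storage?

A = 110 ha = 1.1 × 10^6 m²
ΔV = Sy × A × Δh = 0.034 × 1.1 × 10^6 m² × 3.6 m = 1.346 × 10^5 m³

ΔV ≈ 1.35 × 10^5 m³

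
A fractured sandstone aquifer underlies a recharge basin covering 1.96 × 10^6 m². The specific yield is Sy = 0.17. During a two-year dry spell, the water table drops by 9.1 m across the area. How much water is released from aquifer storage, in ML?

ΔV ≈ 3030 ML

ΔV = Sy × A × Δh = 0.17 × 1.96 × 10^6 m² × 9.1 m = 3.032 × 10^6 m³
ΔV = 3.032 × 10^6 m³ = 3032 ML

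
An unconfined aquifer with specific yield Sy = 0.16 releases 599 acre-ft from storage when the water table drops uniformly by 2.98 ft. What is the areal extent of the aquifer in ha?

Δh = 2.98 ft = 0.9083 m
ΔV = 599 acre-ft = 7.389 × 10^5 m³
A = ΔV / (Sy × Δh) = 7.389 × 10^5 / (0.16 × 0.9083) = 5.084 × 10^6 m²
A = 5.084 × 10^6 m² = 508.4 ha

A ≈ 508 ha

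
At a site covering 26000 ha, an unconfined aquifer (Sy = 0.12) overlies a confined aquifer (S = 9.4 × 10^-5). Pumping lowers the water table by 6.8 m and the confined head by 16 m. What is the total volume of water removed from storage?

ΔV ≈ 2.13 × 10^8 m³

A = 26000 ha = 2.6 × 10^8 m²
Unconfined: ΔV_u = Sy × A × Δh_u = 0.12 × 2.6 × 10^8 × 6.8 = 2.122 × 10^8 m³
Confined: ΔV_c = S × A × Δh_c = 9.4 × 10^-5 × 2.6 × 10^8 × 16 = 3.91 × 10^5 m³
Total ΔV = 2.122 × 10^8 + 3.91 × 10^5 = 2.126 × 10^8 m³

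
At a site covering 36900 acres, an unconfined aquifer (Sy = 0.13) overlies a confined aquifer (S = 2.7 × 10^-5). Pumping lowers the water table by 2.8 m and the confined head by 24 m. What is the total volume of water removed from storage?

ΔV ≈ 5.45 × 10^7 m³

A = 36900 acres = 1.493 × 10^8 m²
Unconfined: ΔV_u = Sy × A × Δh_u = 0.13 × 1.493 × 10^8 × 2.8 = 5.436 × 10^7 m³
Confined: ΔV_c = S × A × Δh_c = 2.7 × 10^-5 × 1.493 × 10^8 × 24 = 96770 m³
Total ΔV = 5.436 × 10^7 + 96770 = 5.445 × 10^7 m³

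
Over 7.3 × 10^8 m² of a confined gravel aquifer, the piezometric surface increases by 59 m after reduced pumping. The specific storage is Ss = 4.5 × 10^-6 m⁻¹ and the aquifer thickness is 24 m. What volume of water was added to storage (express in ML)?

S = Ss × b = 4.5 × 10^-6 m⁻¹ × 24 m = 1.08 × 10^-4
ΔV = S × A × Δh = 1.08 × 10^-4 × 7.3 × 10^8 m² × 59 m = 4.652 × 10^6 m³
ΔV = 4.652 × 10^6 m³ = 4652 ML

ΔV ≈ 4650 ML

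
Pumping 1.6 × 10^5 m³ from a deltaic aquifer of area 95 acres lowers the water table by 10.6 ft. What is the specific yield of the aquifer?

Sy ≈ 0.13

A = 95 acres = 3.845 × 10^5 m²
Δh = 10.6 ft = 3.231 m
Sy = ΔV / (A × Δh) = 1.6 × 10^5 m³ / (3.845 × 10^5 m² × 3.231 m) = 0.1288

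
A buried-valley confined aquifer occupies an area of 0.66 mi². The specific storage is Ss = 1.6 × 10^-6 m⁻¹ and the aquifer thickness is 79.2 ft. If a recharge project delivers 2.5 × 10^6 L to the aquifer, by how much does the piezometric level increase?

b = 79.2 ft = 24.14 m
S = Ss × b = 1.6 × 10^-6 m⁻¹ × 24.14 m = 3.862 × 10^-5
A = 0.66 mi² = 1.709 × 10^6 m²
ΔV = 2.5 × 10^6 L = 2500 m³
Δh = ΔV / (S × A) = 2500 m³ / (3.862 × 10^-5 × 1.709 × 10^6 m²) = 37.87 m

Δh ≈ 37.9 m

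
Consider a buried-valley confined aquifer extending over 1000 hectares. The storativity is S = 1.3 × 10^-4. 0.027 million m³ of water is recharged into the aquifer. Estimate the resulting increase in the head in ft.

Δh ≈ 68.1 ft

A = 1000 hectares = 1 × 10^7 m²
ΔV = 0.027 million m³ = 27000 m³
Δh = ΔV / (S × A) = 27000 m³ / (1.3 × 10^-4 × 1 × 10^7 m²) = 20.77 m
Δh = 20.77 m = 68.14 ft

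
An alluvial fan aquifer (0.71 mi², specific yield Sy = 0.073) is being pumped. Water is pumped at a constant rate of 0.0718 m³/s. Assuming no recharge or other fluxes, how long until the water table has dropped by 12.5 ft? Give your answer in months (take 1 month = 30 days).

t ≈ 2.75 months

A = 0.71 mi² = 1.839 × 10^6 m²
Δh = 12.5 ft = 3.81 m
ΔV = Sy × A × Δh = 0.073 × 1.839 × 10^6 × 3.81 = 5.115 × 10^5 m³
Q = 0.0718 m³/s = 6204 m³/d
t = ΔV / Q = 5.115 × 10^5 m³ / 6204 m³/d = 82.45 d
t = 82.45 d ≈ 2.748 months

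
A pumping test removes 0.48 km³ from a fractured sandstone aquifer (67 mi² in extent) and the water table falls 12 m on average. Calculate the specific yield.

A = 67 mi² = 1.735 × 10^8 m²
ΔV = 0.48 km³ = 4.8 × 10^8 m³
Sy = ΔV / (A × Δh) = 4.8 × 10^8 m³ / (1.735 × 10^8 m² × 12 m) = 0.2305

Sy ≈ 0.23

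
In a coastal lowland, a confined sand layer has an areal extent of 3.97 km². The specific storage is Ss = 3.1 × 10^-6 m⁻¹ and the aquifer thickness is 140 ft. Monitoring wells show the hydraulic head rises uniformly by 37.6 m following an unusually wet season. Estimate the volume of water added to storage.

b = 140 ft = 42.67 m
S = Ss × b = 3.1 × 10^-6 m⁻¹ × 42.67 m = 1.323 × 10^-4
A = 3.97 km² = 3.97 × 10^6 m²
ΔV = S × A × Δh = 1.323 × 10^-4 × 3.97 × 10^6 m² × 37.6 m = 19750 m³

ΔV ≈ 19700 m³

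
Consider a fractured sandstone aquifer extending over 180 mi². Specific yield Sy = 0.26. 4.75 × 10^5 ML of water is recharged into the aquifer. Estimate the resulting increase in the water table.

Δh ≈ 3.92 m

A = 180 mi² = 4.662 × 10^8 m²
ΔV = 4.75 × 10^5 ML = 4.75 × 10^8 m³
Δh = ΔV / (Sy × A) = 4.75 × 10^8 m³ / (0.26 × 4.662 × 10^8 m²) = 3.919 m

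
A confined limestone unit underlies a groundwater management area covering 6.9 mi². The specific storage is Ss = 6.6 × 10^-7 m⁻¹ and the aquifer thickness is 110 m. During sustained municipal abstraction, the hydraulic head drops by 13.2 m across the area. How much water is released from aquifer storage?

ΔV ≈ 17100 m³

S = Ss × b = 6.6 × 10^-7 m⁻¹ × 110 m = 7.26 × 10^-5
A = 6.9 mi² = 1.787 × 10^7 m²
ΔV = S × A × Δh = 7.26 × 10^-5 × 1.787 × 10^7 m² × 13.2 m = 17130 m³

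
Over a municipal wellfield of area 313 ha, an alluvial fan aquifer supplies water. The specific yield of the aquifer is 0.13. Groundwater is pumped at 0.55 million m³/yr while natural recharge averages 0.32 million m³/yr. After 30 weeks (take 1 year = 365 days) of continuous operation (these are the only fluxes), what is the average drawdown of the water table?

A = 313 ha = 3.13 × 10^6 m²
Net abstraction = 0.55 − 0.32 = 0.23 million m³/yr
Q_net = 0.23 million m³/yr = 630.1 m³/d
t = 30 weeks = 210 d
ΔV = Q × t = 630.1 m³/d × 210 d = 1.323 × 10^5 m³
Δh = ΔV / (Sy × A) = 1.323 × 10^5 / (0.13 × 3.13 × 10^6) = 0.3252 m

Δh ≈ 0.325 m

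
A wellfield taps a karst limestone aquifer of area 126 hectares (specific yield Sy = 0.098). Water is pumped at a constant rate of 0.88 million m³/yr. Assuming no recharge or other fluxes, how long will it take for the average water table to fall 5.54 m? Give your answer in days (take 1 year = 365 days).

A = 126 hectares = 1.26 × 10^6 m²
ΔV = Sy × A × Δh = 0.098 × 1.26 × 10^6 × 5.54 = 6.841 × 10^5 m³
Q = 0.88 million m³/yr = 2411 m³/d
t = ΔV / Q = 6.841 × 10^5 m³ / 2411 m³/d = 283.7 d

t ≈ 284 days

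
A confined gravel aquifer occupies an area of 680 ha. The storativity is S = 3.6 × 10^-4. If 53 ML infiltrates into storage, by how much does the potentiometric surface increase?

A = 680 ha = 6.8 × 10^6 m²
ΔV = 53 ML = 53000 m³
Δh = ΔV / (S × A) = 53000 m³ / (3.6 × 10^-4 × 6.8 × 10^6 m²) = 21.65 m

Δh ≈ 21.7 m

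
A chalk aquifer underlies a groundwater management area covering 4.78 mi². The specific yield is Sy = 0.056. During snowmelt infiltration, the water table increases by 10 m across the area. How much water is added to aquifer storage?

A = 4.78 mi² = 1.238 × 10^7 m²
ΔV = Sy × A × Δh = 0.056 × 1.238 × 10^7 m² × 10 m = 6.933 × 10^6 m³

ΔV ≈ 6.93 × 10^6 m³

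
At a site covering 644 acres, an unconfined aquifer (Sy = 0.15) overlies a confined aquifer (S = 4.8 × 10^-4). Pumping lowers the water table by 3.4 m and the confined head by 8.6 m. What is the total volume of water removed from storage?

ΔV ≈ 1.34 × 10^6 m³

A = 644 acres = 2.606 × 10^6 m²
Unconfined: ΔV_u = Sy × A × Δh_u = 0.15 × 2.606 × 10^6 × 3.4 = 1.329 × 10^6 m³
Confined: ΔV_c = S × A × Δh_c = 4.8 × 10^-4 × 2.606 × 10^6 × 8.6 = 10760 m³
Total ΔV = 1.329 × 10^6 + 10760 = 1.34 × 10^6 m³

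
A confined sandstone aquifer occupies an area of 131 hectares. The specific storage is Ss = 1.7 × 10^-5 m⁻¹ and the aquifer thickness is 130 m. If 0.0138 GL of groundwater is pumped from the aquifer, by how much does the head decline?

Δh ≈ 4.77 m

S = Ss × b = 1.7 × 10^-5 m⁻¹ × 130 m = 2.21 × 10^-3
A = 131 hectares = 1.31 × 10^6 m²
ΔV = 0.0138 GL = 13800 m³
Δh = ΔV / (S × A) = 13800 m³ / (0.00221 × 1.31 × 10^6 m²) = 4.767 m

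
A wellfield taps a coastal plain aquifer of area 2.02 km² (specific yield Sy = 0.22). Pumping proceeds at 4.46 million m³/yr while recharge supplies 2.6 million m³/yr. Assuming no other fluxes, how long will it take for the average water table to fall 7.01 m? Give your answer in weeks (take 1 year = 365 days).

A = 2.02 km² = 2.02 × 10^6 m²
ΔV = Sy × A × Δh = 0.22 × 2.02 × 10^6 × 7.01 = 3.115 × 10^6 m³
Net withdrawal = 4.46 − 2.6 = 1.86 million m³/yr = 5096 m³/d
t = ΔV / Q = 3.115 × 10^6 m³ / 5096 m³/d = 611.3 d
t = 611.3 d ≈ 87.33 weeks

t ≈ 87.3 weeks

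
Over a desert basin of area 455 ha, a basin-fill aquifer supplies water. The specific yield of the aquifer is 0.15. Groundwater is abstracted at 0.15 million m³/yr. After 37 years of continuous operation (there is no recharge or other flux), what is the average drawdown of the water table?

A = 455 ha = 4.55 × 10^6 m²
Q = 0.15 million m³/yr = 411 m³/d
t = 37 years = 13500 d
ΔV = Q × t = 411 m³/d × 13500 d = 5.55 × 10^6 m³
Δh = ΔV / (Sy × A) = 5.55 × 10^6 / (0.15 × 4.55 × 10^6) = 8.132 m

Δh ≈ 8.13 m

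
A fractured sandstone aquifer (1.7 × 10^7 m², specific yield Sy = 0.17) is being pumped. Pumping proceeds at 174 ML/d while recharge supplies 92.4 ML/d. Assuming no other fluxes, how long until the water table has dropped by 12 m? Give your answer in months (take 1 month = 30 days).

t ≈ 14.2 months

ΔV = Sy × A × Δh = 0.17 × 1.7 × 10^7 × 12 = 3.468 × 10^7 m³
Net withdrawal = 174 − 92.4 = 81.6 ML/d = 81600 m³/d
t = ΔV / Q = 3.468 × 10^7 m³ / 81600 m³/d = 425 d
t = 425 d ≈ 14.17 months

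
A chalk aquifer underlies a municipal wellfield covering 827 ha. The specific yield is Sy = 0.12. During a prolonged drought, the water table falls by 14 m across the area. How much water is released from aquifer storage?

ΔV ≈ 1.39 × 10^7 m³

A = 827 ha = 8.27 × 10^6 m²
ΔV = Sy × A × Δh = 0.12 × 8.27 × 10^6 m² × 14 m = 1.389 × 10^7 m³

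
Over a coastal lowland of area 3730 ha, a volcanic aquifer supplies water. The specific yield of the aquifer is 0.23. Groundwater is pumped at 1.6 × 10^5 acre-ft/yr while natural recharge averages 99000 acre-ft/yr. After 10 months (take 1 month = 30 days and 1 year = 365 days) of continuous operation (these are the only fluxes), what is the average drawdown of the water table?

A = 3730 ha = 3.73 × 10^7 m²
Net abstraction = 1.6 × 10^5 − 99000 = 61000 acre-ft/yr
Q_net = 61000 acre-ft/yr = 2.061 × 10^5 m³/d
t = 10 months = 300 d
ΔV = Q × t = 2.061 × 10^5 m³/d × 300 d = 6.184 × 10^7 m³
Δh = ΔV / (Sy × A) = 6.184 × 10^7 / (0.23 × 3.73 × 10^7) = 7.209 m

Δh ≈ 7.21 m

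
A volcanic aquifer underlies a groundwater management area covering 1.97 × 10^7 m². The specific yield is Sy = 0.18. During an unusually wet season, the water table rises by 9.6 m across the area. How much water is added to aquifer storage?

ΔV ≈ 3.4 × 10^7 m³

ΔV = Sy × A × Δh = 0.18 × 1.97 × 10^7 m² × 9.6 m = 3.404 × 10^7 m³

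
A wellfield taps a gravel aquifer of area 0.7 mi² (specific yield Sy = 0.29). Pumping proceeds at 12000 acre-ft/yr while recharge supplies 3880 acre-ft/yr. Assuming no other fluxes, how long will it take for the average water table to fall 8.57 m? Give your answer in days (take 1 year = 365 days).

A = 0.7 mi² = 1.813 × 10^6 m²
ΔV = Sy × A × Δh = 0.29 × 1.813 × 10^6 × 8.57 = 4.506 × 10^6 m³
Net withdrawal = 12000 − 3880 = 8120 acre-ft/yr = 27440 m³/d
t = ΔV / Q = 4.506 × 10^6 m³ / 27440 m³/d = 164.2 d

t ≈ 164 days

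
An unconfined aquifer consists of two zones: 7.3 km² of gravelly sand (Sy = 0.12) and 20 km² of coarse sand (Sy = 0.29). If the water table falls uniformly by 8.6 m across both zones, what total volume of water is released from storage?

ΔV ≈ 5.74 × 10^7 m³

A₁ = 7.3 km² = 7.3 × 10^6 m²; A₂ = 20 km² = 2 × 10^7 m²
ΔV₁ = 0.12 × 7.3 × 10^6 × 8.6 = 7.534 × 10^6 m³
ΔV₂ = 0.29 × 2 × 10^7 × 8.6 = 4.988 × 10^7 m³
ΔV = ΔV₁ + ΔV₂ = 5.741 × 10^7 m³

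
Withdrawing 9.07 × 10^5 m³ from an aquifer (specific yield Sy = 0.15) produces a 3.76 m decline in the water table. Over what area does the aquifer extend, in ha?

A ≈ 161 ha

A = ΔV / (Sy × Δh) = 9.07 × 10^5 / (0.15 × 3.76) = 1.608 × 10^6 m²
A = 1.608 × 10^6 m² = 160.8 ha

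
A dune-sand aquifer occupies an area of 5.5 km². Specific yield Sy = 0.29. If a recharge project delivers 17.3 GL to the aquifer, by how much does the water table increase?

A = 5.5 km² = 5.5 × 10^6 m²
ΔV = 17.3 GL = 1.73 × 10^7 m³
Δh = ΔV / (Sy × A) = 1.73 × 10^7 m³ / (0.29 × 5.5 × 10^6 m²) = 10.85 m

Δh ≈ 10.8 m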